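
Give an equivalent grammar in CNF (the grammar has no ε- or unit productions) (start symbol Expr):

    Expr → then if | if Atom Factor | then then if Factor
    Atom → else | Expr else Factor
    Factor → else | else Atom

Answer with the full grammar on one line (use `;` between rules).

Introduce a nonterminal for each terminal appearing in a rule of length ≥ 2: X1 → then, X2 → if, X3 → else.
Binarize each right-hand side of length ≥ 3 by chaining fresh nonterminals (Y1, Y2, …): affected rules were Expr → X2 Atom Factor; Expr → X1 X1 X2 Factor; Atom → Expr X3 Factor.

Expr → X1 X2 | X2 Y1 | X1 Y2; Atom → else | Expr Y4; Factor → else | X3 Atom; X1 → then; X2 → if; X3 → else; Y1 → Atom Factor; Y2 → X1 Y3; Y3 → X2 Factor; Y4 → X3 Factor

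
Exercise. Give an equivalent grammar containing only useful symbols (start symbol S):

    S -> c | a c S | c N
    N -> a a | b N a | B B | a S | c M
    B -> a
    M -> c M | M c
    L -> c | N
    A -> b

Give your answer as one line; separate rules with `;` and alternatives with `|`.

Generating nonterminals: {A, B, L, N, S}.
Reachable from S after that: {B, N, S}.
Removed useless symbols: {A, L, M} and every production mentioning them.

S -> c | a c S | c N; N -> a a | b N a | B B | a S; B -> a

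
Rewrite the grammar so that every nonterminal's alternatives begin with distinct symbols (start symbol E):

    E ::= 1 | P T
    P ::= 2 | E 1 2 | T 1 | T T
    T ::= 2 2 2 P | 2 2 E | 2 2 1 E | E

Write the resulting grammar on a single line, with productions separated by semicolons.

E ::= 1 | P T; P ::= 2 | E 1 2 | T P'; T ::= E | 2 2 T'; P' ::= 1 | T; T' ::= 2 P | E | 1 E

P has alternatives sharing prefix 'T': factor to P → T P' with P' → 1 | T.
T has alternatives sharing prefix '2 2': factor to T → 2 2 T' with T' → 2 P | E | 1 E.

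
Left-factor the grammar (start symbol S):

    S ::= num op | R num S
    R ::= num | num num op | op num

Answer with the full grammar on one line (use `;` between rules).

R has alternatives sharing prefix 'num': factor to R → num R' with R' → ε | num op.

S ::= num op | R num S; R ::= op num | num R'; R' ::= epsilon | num op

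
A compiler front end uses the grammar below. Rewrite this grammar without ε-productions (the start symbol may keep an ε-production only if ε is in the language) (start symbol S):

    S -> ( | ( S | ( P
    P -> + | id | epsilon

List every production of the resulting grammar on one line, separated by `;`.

S -> ( | ( S | ( P; P -> + | id

The nullable symbols are {P}.
ε ∉ L(G), so no ε-production is kept.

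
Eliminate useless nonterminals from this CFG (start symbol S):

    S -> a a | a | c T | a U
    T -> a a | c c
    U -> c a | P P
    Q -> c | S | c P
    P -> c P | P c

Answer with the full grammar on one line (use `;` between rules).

Generating nonterminals: {Q, S, T, U}.
Reachable from S after that: {S, T, U}.
Removed useless symbols: {P, Q} and every production mentioning them.

S -> a a | a | c T | a U; T -> a a | c c; U -> c a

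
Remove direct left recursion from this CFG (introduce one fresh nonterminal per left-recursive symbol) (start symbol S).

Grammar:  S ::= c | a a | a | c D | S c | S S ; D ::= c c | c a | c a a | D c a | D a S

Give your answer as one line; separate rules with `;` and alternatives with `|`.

S ::= c S' | a a S' | a S' | c D S'; D ::= c c D' | c a D' | c a a D'; S' ::= c S' | S S' | epsilon; D' ::= c a D' | a S D' | epsilon

Left recursion appears on S, D.
For S: α = {c, S}, β = {c, a a, a, c D}. Rewrite as S → β S' and S' → α S' | ε.
For D: α = {c a, a S}, β = {c c, c a, c a a}. Rewrite as D → β D' and D' → α D' | ε.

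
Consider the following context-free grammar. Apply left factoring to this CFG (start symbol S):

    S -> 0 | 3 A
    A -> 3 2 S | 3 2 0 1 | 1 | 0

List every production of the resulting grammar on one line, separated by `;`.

S -> 0 | 3 A; A -> 1 | 0 | 3 2 A'; A' -> S | 0 1

A has alternatives sharing prefix '3 2': factor to A → 3 2 A' with A' → S | 0 1.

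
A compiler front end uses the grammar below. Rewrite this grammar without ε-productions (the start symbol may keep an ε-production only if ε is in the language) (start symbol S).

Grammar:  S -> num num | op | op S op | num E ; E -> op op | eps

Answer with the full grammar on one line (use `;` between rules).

The nullable symbols are {E}.
ε ∉ L(G), so no ε-production is kept.
For each production, add variants omitting each subset of nullable occurrences: S → num E gives num E | num.

S -> num num | op | op S op | num E | num; E -> op op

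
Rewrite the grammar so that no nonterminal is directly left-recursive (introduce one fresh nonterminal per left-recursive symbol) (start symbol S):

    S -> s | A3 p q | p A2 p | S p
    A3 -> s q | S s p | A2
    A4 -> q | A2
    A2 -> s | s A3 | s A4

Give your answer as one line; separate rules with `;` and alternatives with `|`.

S -> s S' | A3 p q S' | p A2 p S'; A3 -> s q | S s p | A2; A4 -> q | A2; A2 -> s | s A3 | s A4; S' -> p S' | eps

Directly left-recursive nonterminal: S.
For S: α = {p}, β = {s, A3 p q, p A2 p}. Rewrite as S → β S' and S' → α S' | ε.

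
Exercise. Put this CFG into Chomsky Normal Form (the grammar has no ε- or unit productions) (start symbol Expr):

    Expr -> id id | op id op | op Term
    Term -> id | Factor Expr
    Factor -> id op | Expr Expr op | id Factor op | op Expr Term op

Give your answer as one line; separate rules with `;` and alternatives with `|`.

Introduce a nonterminal for each terminal appearing in a rule of length ≥ 2: X1 → id, X2 → op.
Binarize each right-hand side of length ≥ 3 by chaining fresh nonterminals (Y1, Y2, …): affected rules were Expr → X2 X1 X2; Factor → Expr Expr X2; Factor → X1 Factor X2; Factor → X2 Expr Term X2.

Expr -> X1 X1 | X2 Y1 | X2 Term; Term -> id | Factor Expr; Factor -> X1 X2 | Expr Y2 | X1 Y3 | X2 Y4; X1 -> id; X2 -> op; Y1 -> X1 X2; Y2 -> Expr X2; Y3 -> Factor X2; Y4 -> Expr Y5; Y5 -> Term X2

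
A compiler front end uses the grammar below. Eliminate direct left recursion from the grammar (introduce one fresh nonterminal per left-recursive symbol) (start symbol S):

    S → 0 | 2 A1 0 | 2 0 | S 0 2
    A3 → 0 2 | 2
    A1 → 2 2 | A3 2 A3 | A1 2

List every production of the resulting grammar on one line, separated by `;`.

S → 0 S' | 2 A1 0 S' | 2 0 S'; A3 → 0 2 | 2; A1 → 2 2 A1' | A3 2 A3 A1'; S' → 0 2 S' | ε; A1' → 2 A1' | ε

Directly left-recursive nonterminals: S, A1.
For S: α = {0 2}, β = {0, 2 A1 0, 2 0}. Rewrite as S → β S' and S' → α S' | ε.
For A1: α = {2}, β = {2 2, A3 2 A3}. Rewrite as A1 → β A1' and A1' → α A1' | ε.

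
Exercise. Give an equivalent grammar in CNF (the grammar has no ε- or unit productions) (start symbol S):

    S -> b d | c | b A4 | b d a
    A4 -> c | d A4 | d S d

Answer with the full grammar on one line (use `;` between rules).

Introduce a nonterminal for each terminal appearing in a rule of length ≥ 2: X1 → b, X2 → d, X3 → a.
Binarize each right-hand side of length ≥ 3 by chaining fresh nonterminals (Y1, Y2, …): affected rules were S → X1 X2 X3; A4 → X2 S X2.

S -> X1 X2 | c | X1 A4 | X1 Y1; A4 -> c | X2 A4 | X2 Y2; X1 -> b; X2 -> d; X3 -> a; Y1 -> X2 X3; Y2 -> S X2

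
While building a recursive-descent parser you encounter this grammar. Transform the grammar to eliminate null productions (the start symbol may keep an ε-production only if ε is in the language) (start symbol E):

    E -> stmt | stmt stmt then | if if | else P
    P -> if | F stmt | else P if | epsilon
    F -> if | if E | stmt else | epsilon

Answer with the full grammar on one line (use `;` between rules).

The nullable symbols are {F, P}.
ε ∉ L(G), so no ε-production is kept.
Expand every rule over subsets of its nullable positions: E → else P gives else P | else. P → F stmt gives F stmt | stmt. P → else P if gives else P if | else if.

E -> stmt | stmt stmt then | if if | else P | else; P -> if | F stmt | stmt | else P if | else if; F -> if | if E | stmt else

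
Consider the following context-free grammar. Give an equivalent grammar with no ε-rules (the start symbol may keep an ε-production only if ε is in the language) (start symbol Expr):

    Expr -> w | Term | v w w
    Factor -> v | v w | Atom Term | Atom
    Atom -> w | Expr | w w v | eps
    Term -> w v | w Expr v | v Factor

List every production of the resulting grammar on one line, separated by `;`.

Expr -> w | Term | v w w; Factor -> v | v w | Atom Term | Term | Atom; Atom -> w | Expr | w w v; Term -> w v | w Expr v | v Factor | v

Nullable nonterminals: {Atom, Factor}.
ε ∉ L(G), so no ε-production is kept.
Expand every rule over subsets of its nullable positions: Factor → Atom Term gives Atom Term | Term. Term → v Factor gives v Factor | v.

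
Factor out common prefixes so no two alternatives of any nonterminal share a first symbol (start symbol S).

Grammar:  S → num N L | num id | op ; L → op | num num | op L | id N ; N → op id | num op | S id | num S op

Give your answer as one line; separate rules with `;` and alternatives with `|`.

S has alternatives sharing prefix 'num': factor to S → num S' with S' → N L | id.
L has alternatives sharing prefix 'op': factor to L → op L' with L' → ε | L.
N has alternatives sharing prefix 'num': factor to N → num N' with N' → op | S op.

S → op | num S'; L → num num | id N | op L'; N → op id | S id | num N'; S' → N L | id; L' → ε | L; N' → op | S op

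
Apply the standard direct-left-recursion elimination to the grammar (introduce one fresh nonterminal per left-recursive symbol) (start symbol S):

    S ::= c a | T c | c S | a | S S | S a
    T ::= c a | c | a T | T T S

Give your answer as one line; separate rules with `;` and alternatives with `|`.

Left recursion appears on S, T.
For S: α = {S, a}, β = {c a, T c, c S, a}. Rewrite as S → β S' and S' → α S' | ε.
For T: α = {T S}, β = {c a, c, a T}. Rewrite as T → β T' and T' → α T' | ε.

S ::= c a S' | T c S' | c S S' | a S'; T ::= c a T' | c T' | a T T'; S' ::= S S' | a S' | ε; T' ::= T S T' | ε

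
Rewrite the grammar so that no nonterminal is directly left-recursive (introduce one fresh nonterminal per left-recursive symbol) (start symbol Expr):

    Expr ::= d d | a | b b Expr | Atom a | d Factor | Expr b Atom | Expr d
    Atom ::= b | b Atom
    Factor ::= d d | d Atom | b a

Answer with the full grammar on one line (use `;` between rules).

Left recursion appears on Expr.
For Expr: α = {b Atom, d}, β = {d d, a, b b Expr, Atom a, d Factor}. Rewrite as Expr → β Expr1 and Expr1 → α Expr1 | ε.

Expr ::= d d Expr1 | a Expr1 | b b Expr Expr1 | Atom a Expr1 | d Factor Expr1; Atom ::= b | b Atom; Factor ::= d d | d Atom | b a; Expr1 ::= b Atom Expr1 | d Expr1 | ε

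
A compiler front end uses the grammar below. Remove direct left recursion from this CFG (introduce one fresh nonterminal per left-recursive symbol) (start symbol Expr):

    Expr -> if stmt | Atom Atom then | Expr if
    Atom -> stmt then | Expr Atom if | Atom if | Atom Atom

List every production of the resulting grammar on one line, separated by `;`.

Expr -> if stmt Expr1 | Atom Atom then Expr1; Atom -> stmt then Atom1 | Expr Atom if Atom1; Expr1 -> if Expr1 | ε; Atom1 -> if Atom1 | Atom Atom1 | ε

Left recursion appears on Expr, Atom.
For Expr: α = {if}, β = {if stmt, Atom Atom then}. Rewrite as Expr → β Expr1 and Expr1 → α Expr1 | ε.
For Atom: α = {if, Atom}, β = {stmt then, Expr Atom if}. Rewrite as Atom → β Atom1 and Atom1 → α Atom1 | ε.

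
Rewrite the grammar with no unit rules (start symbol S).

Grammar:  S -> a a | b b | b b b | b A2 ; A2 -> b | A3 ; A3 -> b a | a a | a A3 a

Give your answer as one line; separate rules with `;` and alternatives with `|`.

S -> a a | b b | b b b | b A2; A2 -> b | b a | a a | a A3 a; A3 -> b a | a a | a A3 a

Unit pairs: A2 ⇒* {A3}.
Replace each nonterminal's rules with the union of the non-unit rules of every nonterminal it unit-derives.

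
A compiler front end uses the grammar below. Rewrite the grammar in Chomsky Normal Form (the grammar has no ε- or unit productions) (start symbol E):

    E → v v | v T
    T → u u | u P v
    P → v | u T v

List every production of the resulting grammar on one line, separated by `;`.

Introduce a nonterminal for each terminal appearing in a rule of length ≥ 2: X1 → v, X2 → u.
Binarize each right-hand side of length ≥ 3 by chaining fresh nonterminals (Y1, Y2, …): affected rules were T → X2 P X1; P → X2 T X1.

E → X1 X1 | X1 T; T → X2 X2 | X2 Y1; P → v | X2 Y2; X1 → v; X2 → u; Y1 → P X1; Y2 → T X1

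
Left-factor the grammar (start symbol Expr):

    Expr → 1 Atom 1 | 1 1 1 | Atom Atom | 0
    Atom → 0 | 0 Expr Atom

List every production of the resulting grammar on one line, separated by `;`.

Expr → Atom Atom | 0 | 1 Expr1; Atom → 0 Atom1; Expr1 → Atom 1 | 1 1; Atom1 → ε | Expr Atom

Expr has alternatives sharing prefix '1': factor to Expr → 1 Expr1 with Expr1 → Atom 1 | 1 1.
Atom has alternatives sharing prefix '0': factor to Atom → 0 Atom1 with Atom1 → ε | Expr Atom.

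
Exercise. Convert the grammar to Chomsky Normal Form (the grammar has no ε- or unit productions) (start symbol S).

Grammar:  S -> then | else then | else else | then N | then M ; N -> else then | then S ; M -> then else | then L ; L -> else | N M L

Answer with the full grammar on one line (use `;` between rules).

S -> then | X1 X2 | X1 X1 | X2 N | X2 M; N -> X1 X2 | X2 S; M -> X2 X1 | X2 L; L -> else | N Y1; X1 -> else; X2 -> then; Y1 -> M L

Introduce a nonterminal for each terminal appearing in a rule of length ≥ 2: X1 → else, X2 → then.
Binarize each right-hand side of length ≥ 3 by chaining fresh nonterminals (Y1, Y2, …): affected rules were L → N M L.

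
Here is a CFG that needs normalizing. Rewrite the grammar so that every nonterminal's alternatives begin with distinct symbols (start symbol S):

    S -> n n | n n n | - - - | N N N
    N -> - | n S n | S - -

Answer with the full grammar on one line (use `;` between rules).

S has alternatives sharing prefix 'n n': factor to S → n n S' with S' → ε | n.

S -> - - - | N N N | n n S'; N -> - | n S n | S - -; S' -> ε | n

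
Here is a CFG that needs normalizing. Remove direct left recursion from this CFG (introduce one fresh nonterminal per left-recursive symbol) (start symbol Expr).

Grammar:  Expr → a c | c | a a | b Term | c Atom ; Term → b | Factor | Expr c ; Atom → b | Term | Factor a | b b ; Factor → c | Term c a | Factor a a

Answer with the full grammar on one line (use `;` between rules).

Expr → a c | c | a a | b Term | c Atom; Term → b | Factor | Expr c; Atom → b | Term | Factor a | b b; Factor → c Factor1 | Term c a Factor1; Factor1 → a a Factor1 | ε

Factor is directly left-recursive.
For Factor: α = {a a}, β = {c, Term c a}. Rewrite as Factor → β Factor1 and Factor1 → α Factor1 | ε.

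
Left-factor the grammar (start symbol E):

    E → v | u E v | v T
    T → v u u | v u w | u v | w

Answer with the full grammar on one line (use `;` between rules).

E → u E v | v E'; T → u v | w | v u T'; E' → ε | T; T' → u | w

E has alternatives sharing prefix 'v': factor to E → v E' with E' → ε | T.
T has alternatives sharing prefix 'v u': factor to T → v u T' with T' → u | w.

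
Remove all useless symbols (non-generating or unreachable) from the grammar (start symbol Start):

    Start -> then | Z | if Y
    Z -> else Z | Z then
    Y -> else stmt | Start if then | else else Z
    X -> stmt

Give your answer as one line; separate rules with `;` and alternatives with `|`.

Generating nonterminals: {Start, X, Y}.
Reachable from Start after that: {Start, Y}.
Removed useless symbols: {X, Z} and every production mentioning them.

Start -> then | if Y; Y -> else stmt | Start if then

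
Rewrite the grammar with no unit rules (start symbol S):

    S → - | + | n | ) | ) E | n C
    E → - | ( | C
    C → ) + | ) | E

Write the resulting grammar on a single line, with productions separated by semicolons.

Unit pairs: C ⇒* {E}; E ⇒* {C}.
For each unit pair (A, B), copy every non-unit production of B to A, then drop all unit productions.

S → - | + | n | ) | ) E | n C; E → - | ( | ) + | ); C → - | ( | ) + | )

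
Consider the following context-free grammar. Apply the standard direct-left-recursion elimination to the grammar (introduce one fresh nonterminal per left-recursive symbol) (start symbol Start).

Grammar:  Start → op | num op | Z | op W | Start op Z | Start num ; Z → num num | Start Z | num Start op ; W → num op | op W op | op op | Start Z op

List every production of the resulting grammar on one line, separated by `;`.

Start is directly left-recursive.
For Start: α = {op Z, num}, β = {op, num op, Z, op W}. Rewrite as Start → β Start1 and Start1 → α Start1 | ε.

Start → op Start1 | num op Start1 | Z Start1 | op W Start1; Z → num num | Start Z | num Start op; W → num op | op W op | op op | Start Z op; Start1 → op Z Start1 | num Start1 | ε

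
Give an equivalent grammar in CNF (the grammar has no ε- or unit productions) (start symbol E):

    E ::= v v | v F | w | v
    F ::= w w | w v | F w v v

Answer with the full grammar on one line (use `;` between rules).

E ::= X1 X1 | X1 F | w | v; F ::= X2 X2 | X2 X1 | F Y1; X1 ::= v; X2 ::= w; Y1 ::= X2 Y2; Y2 ::= X1 X1

Introduce a nonterminal for each terminal appearing in a rule of length ≥ 2: X1 → v, X2 → w.
Binarize each right-hand side of length ≥ 3 by chaining fresh nonterminals (Y1, Y2, …): affected rules were F → F X2 X1 X1.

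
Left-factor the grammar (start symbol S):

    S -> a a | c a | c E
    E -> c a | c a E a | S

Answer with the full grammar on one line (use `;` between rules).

S has alternatives sharing prefix 'c': factor to S → c S' with S' → a | E.
E has alternatives sharing prefix 'c a': factor to E → c a E' with E' → ε | E a.

S -> a a | c S'; E -> S | c a E'; S' -> a | E; E' -> epsilon | E a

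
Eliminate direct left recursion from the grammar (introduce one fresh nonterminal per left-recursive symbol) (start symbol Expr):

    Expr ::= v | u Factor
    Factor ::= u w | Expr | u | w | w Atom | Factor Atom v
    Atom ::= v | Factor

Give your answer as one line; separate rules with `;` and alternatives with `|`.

Expr ::= v | u Factor; Factor ::= u w Factor1 | Expr Factor1 | u Factor1 | w Factor1 | w Atom Factor1; Atom ::= v | Factor; Factor1 ::= Atom v Factor1 | ε

Directly left-recursive nonterminal: Factor.
For Factor: α = {Atom v}, β = {u w, Expr, u, w, w Atom}. Rewrite as Factor → β Factor1 and Factor1 → α Factor1 | ε.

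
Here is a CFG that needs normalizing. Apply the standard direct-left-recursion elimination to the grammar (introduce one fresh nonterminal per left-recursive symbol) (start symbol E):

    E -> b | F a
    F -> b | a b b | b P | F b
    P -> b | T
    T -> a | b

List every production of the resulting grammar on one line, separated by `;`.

E -> b | F a; F -> b F' | a b b F' | b P F'; P -> b | T; T -> a | b; F' -> b F' | ε

F is directly left-recursive.
For F: α = {b}, β = {b, a b b, b P}. Rewrite as F → β F' and F' → α F' | ε.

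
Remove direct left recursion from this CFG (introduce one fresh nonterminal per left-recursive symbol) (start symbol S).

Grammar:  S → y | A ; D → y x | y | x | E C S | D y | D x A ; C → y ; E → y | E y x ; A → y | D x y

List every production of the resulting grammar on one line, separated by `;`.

D, E are directly left-recursive.
For D: α = {y, x A}, β = {y x, y, x, E C S}. Rewrite as D → β D' and D' → α D' | ε.
For E: α = {y x}, β = {y}. Rewrite as E → β E' and E' → α E' | ε.

S → y | A; D → y x D' | y D' | x D' | E C S D'; C → y; E → y E'; A → y | D x y; D' → y D' | x A D' | ε; E' → y x E' | ε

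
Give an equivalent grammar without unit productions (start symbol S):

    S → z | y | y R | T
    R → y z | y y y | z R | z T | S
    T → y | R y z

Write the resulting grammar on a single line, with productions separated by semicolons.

S → z | y | y R | R y z; R → z | y | y R | y z | y y y | z R | z T | R y z; T → y | R y z

Unit pairs: R ⇒* {S, T}; S ⇒* {T}.
Replace each nonterminal's rules with the union of the non-unit rules of every nonterminal it unit-derives.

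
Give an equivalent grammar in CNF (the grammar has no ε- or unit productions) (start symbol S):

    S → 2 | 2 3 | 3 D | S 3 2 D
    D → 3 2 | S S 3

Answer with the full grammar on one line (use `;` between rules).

Introduce a nonterminal for each terminal appearing in a rule of length ≥ 2: X1 → 2, X2 → 3.
Binarize each right-hand side of length ≥ 3 by chaining fresh nonterminals (Y1, Y2, …): affected rules were S → S X2 X1 D; D → S S X2.

S → 2 | X1 X2 | X2 D | S Y1; D → X2 X1 | S Y3; X1 → 2; X2 → 3; Y1 → X2 Y2; Y2 → X1 D; Y3 → S X2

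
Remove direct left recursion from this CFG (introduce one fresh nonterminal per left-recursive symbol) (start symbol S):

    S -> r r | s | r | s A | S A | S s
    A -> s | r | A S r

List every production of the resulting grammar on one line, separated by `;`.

S -> r r S' | s S' | r S' | s A S'; A -> s A' | r A'; S' -> A S' | s S' | ε; A' -> S r A' | ε

S, A are directly left-recursive.
For S: α = {A, s}, β = {r r, s, r, s A}. Rewrite as S → β S' and S' → α S' | ε.
For A: α = {S r}, β = {s, r}. Rewrite as A → β A' and A' → α A' | ε.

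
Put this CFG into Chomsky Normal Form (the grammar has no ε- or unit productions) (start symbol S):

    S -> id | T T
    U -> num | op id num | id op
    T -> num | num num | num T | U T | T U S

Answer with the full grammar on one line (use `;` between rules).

Introduce a nonterminal for each terminal appearing in a rule of length ≥ 2: X1 → op, X2 → id, X3 → num.
Binarize each right-hand side of length ≥ 3 by chaining fresh nonterminals (Y1, Y2, …): affected rules were U → X1 X2 X3; T → T U S.

S -> id | T T; U -> num | X1 Y1 | X2 X1; T -> num | X3 X3 | X3 T | U T | T Y2; X1 -> op; X2 -> id; X3 -> num; Y1 -> X2 X3; Y2 -> U S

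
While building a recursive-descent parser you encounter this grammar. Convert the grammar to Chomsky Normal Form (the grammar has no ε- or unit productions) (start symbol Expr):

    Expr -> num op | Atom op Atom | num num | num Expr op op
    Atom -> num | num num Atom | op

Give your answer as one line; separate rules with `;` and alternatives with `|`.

Expr -> X1 X2 | Atom Y1 | X1 X1 | X1 Y2; Atom -> num | X1 Y4 | op; X1 -> num; X2 -> op; Y1 -> X2 Atom; Y2 -> Expr Y3; Y3 -> X2 X2; Y4 -> X1 Atom

Introduce a nonterminal for each terminal appearing in a rule of length ≥ 2: X1 → num, X2 → op.
Binarize each right-hand side of length ≥ 3 by chaining fresh nonterminals (Y1, Y2, …): affected rules were Expr → Atom X2 Atom; Expr → X1 Expr X2 X2; Atom → X1 X1 Atom.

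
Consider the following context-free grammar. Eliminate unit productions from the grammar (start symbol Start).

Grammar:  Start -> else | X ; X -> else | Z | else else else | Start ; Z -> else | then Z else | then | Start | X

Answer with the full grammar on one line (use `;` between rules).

Unit pairs: Start ⇒* {X, Z}; X ⇒* {Start, Z}; Z ⇒* {Start, X}.
For each unit pair (A, B), copy every non-unit production of B to A, then drop all unit productions.

Start -> else | then Z else | then | else else else; X -> else | then Z else | then | else else else; Z -> else | then Z else | then | else else else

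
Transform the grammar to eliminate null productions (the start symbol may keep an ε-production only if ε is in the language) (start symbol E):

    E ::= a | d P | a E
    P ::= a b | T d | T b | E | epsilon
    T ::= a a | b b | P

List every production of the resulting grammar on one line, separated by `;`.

The nullable symbols are {P, T}.
ε ∉ L(G), so no ε-production is kept.
Expand every rule over subsets of its nullable positions: E → d P gives d P | d. P → T d gives T d | d. P → T b gives T b | b.

E ::= a | d P | d | a E; P ::= a b | T d | d | T b | b | E; T ::= a a | b b | P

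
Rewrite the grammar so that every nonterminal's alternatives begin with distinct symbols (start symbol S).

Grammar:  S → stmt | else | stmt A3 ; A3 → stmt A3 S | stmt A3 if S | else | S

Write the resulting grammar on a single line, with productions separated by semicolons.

S has alternatives sharing prefix 'stmt': factor to S → stmt S' with S' → ε | A3.
A3 has alternatives sharing prefix 'stmt A3': factor to A3 → stmt A3 A3' with A3' → S | if S.

S → else | stmt S'; A3 → else | S | stmt A3 A3'; S' → epsilon | A3; A3' → S | if S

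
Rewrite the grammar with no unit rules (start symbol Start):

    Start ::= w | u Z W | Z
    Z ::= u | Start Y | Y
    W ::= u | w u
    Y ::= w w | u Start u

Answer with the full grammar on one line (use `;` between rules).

Unit pairs: Start ⇒* {Y, Z}; Z ⇒* {Y}.
For each unit pair (A, B), copy every non-unit production of B to A, then drop all unit productions.

Start ::= u | Start Y | w | u Z W | w w | u Start u; Z ::= u | Start Y | w w | u Start u; W ::= u | w u; Y ::= w w | u Start u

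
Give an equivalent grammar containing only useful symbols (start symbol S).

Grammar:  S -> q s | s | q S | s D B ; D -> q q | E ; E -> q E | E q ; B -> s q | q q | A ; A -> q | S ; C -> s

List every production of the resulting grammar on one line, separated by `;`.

S -> q s | s | q S | s D B; D -> q q; B -> s q | q q | A; A -> q | S

Generating nonterminals: {A, B, C, D, S}.
Reachable from S after that: {A, B, D, S}.
Removed useless symbols: {C, E} and every production mentioning them.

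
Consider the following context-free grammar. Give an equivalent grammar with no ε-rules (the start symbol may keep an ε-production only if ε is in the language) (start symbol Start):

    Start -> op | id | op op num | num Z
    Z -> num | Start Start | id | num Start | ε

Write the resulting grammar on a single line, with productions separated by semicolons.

Start -> op | id | op op num | num Z | num; Z -> num | Start Start | id | num Start

The nullable symbols are {Z}.
ε ∉ L(G), so no ε-production is kept.
Add the nullable-subset variants: Start → num Z gives num Z | num.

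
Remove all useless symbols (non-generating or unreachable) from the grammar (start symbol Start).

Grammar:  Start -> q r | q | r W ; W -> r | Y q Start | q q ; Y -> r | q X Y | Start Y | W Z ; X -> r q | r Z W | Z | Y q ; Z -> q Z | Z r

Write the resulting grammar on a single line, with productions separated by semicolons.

Generating nonterminals: {Start, W, X, Y}.
Reachable from Start after that: {Start, W, X, Y}.
Removed useless symbols: {Z} and every production mentioning them.

Start -> q r | q | r W; W -> r | Y q Start | q q; Y -> r | q X Y | Start Y; X -> r q | Y q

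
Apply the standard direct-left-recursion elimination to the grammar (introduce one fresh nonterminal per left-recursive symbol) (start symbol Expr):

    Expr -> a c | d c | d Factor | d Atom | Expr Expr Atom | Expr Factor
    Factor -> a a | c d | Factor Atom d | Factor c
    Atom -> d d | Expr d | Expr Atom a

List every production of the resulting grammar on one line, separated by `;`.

Expr -> a c Expr1 | d c Expr1 | d Factor Expr1 | d Atom Expr1; Factor -> a a Factor1 | c d Factor1; Atom -> d d | Expr d | Expr Atom a; Expr1 -> Expr Atom Expr1 | Factor Expr1 | ε; Factor1 -> Atom d Factor1 | c Factor1 | ε

Expr, Factor are directly left-recursive.
For Expr: α = {Expr Atom, Factor}, β = {a c, d c, d Factor, d Atom}. Rewrite as Expr → β Expr1 and Expr1 → α Expr1 | ε.
For Factor: α = {Atom d, c}, β = {a a, c d}. Rewrite as Factor → β Factor1 and Factor1 → α Factor1 | ε.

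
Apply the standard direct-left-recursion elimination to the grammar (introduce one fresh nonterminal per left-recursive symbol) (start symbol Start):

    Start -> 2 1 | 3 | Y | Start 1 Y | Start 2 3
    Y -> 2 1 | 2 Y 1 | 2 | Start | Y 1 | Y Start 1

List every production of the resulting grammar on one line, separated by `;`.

Left recursion appears on Start, Y.
For Start: α = {1 Y, 2 3}, β = {2 1, 3, Y}. Rewrite as Start → β Start1 and Start1 → α Start1 | ε.
For Y: α = {1, Start 1}, β = {2 1, 2 Y 1, 2, Start}. Rewrite as Y → β Y1 and Y1 → α Y1 | ε.

Start -> 2 1 Start1 | 3 Start1 | Y Start1; Y -> 2 1 Y1 | 2 Y 1 Y1 | 2 Y1 | Start Y1; Start1 -> 1 Y Start1 | 2 3 Start1 | ε; Y1 -> 1 Y1 | Start 1 Y1 | ε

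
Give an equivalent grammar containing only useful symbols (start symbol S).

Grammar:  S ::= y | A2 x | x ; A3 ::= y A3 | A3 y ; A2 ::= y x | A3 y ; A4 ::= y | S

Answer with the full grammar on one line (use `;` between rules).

Generating nonterminals: {A2, A4, S}.
Reachable from S after that: {A2, S}.
Removed useless symbols: {A3, A4} and every production mentioning them.

S ::= y | A2 x | x; A2 ::= y x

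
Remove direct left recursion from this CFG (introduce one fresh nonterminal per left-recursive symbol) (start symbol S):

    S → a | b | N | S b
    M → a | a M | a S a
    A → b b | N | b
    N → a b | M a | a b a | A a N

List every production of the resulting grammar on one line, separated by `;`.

Left recursion appears on S.
For S: α = {b}, β = {a, b, N}. Rewrite as S → β S' and S' → α S' | ε.

S → a S' | b S' | N S'; M → a | a M | a S a; A → b b | N | b; N → a b | M a | a b a | A a N; S' → b S' | ε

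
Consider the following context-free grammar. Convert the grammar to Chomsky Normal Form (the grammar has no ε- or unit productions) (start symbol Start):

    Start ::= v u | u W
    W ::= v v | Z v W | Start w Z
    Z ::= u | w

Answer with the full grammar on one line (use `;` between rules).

Introduce a nonterminal for each terminal appearing in a rule of length ≥ 2: X1 → v, X2 → u, X3 → w.
Binarize each right-hand side of length ≥ 3 by chaining fresh nonterminals (Y1, Y2, …): affected rules were W → Z X1 W; W → Start X3 Z.

Start ::= X1 X2 | X2 W; W ::= X1 X1 | Z Y1 | Start Y2; Z ::= u | w; X1 ::= v; X2 ::= u; X3 ::= w; Y1 ::= X1 W; Y2 ::= X3 Z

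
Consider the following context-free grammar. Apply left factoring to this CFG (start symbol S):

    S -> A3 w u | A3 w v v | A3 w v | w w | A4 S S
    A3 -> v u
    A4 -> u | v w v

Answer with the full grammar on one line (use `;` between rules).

S has alternatives sharing prefix 'A3 w': factor to S → A3 w S' with S' → u | v v | v.
S' has alternatives sharing prefix 'v': factor to S' → v S'' with S'' → v | ε.

S -> w w | A4 S S | A3 w S'; A3 -> v u; A4 -> u | v w v; S' -> u | v S''; S'' -> v | eps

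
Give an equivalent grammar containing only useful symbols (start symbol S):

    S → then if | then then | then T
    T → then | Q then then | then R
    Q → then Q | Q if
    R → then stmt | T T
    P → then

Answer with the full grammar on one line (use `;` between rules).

S → then if | then then | then T; T → then | then R; R → then stmt | T T

Generating nonterminals: {P, R, S, T}.
Reachable from S after that: {R, S, T}.
Removed useless symbols: {P, Q} and every production mentioning them.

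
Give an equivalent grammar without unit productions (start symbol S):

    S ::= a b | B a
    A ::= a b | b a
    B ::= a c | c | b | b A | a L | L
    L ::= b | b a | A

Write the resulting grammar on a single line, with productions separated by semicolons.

Unit pairs: B ⇒* {A, L}; L ⇒* {A}.
For every A with A ⇒* B via unit rules, add B's non-unit alternatives to A; then delete every rule of the form X → Y.

S ::= a b | B a; A ::= a b | b a; B ::= b | b a | a c | c | b A | a L | a b; L ::= b | b a | a b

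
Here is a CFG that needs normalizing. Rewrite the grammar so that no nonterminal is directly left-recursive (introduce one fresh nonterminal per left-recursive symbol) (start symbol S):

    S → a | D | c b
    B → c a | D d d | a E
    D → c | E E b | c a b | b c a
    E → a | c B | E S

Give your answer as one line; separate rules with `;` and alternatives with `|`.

Left recursion appears on E.
For E: α = {S}, β = {a, c B}. Rewrite as E → β E' and E' → α E' | ε.

S → a | D | c b; B → c a | D d d | a E; D → c | E E b | c a b | b c a; E → a E' | c B E'; E' → S E' | ε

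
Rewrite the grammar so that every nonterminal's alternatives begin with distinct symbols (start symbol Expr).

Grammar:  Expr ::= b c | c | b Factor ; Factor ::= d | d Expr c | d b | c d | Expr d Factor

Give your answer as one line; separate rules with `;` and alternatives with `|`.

Expr has alternatives sharing prefix 'b': factor to Expr → b Expr1 with Expr1 → c | Factor.
Factor has alternatives sharing prefix 'd': factor to Factor → d Factor1 with Factor1 → ε | Expr c | b.

Expr ::= c | b Expr1; Factor ::= c d | Expr d Factor | d Factor1; Expr1 ::= c | Factor; Factor1 ::= ε | Expr c | b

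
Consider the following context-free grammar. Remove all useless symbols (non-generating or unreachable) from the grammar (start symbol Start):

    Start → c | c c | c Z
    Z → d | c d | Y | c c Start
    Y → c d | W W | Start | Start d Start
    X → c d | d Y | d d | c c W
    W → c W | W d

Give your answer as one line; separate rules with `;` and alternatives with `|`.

Generating nonterminals: {Start, X, Y, Z}.
Reachable from Start after that: {Start, Y, Z}.
Removed useless symbols: {W, X} and every production mentioning them.

Start → c | c c | c Z; Z → d | c d | Y | c c Start; Y → c d | Start | Start d Start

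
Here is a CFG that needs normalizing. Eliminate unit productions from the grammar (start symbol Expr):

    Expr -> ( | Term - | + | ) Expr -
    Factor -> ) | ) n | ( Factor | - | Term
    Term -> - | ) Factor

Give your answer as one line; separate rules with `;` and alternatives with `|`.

Expr -> ( | Term - | + | ) Expr -; Factor -> - | ) Factor | ) | ) n | ( Factor; Term -> - | ) Factor

Unit pairs: Factor ⇒* {Term}.
For every A with A ⇒* B via unit rules, add B's non-unit alternatives to A; then delete every rule of the form X → Y.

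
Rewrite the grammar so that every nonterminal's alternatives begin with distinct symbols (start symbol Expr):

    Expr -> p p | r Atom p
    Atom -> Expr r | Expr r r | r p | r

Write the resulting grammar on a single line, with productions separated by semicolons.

Expr -> p p | r Atom p; Atom -> Expr r Atom1 | r Atom2; Atom1 -> ε | r; Atom2 -> p | ε

Atom has alternatives sharing prefix 'Expr r': factor to Atom → Expr r Atom1 with Atom1 → ε | r.
Atom has alternatives sharing prefix 'r': factor to Atom → r Atom2 with Atom2 → p | ε.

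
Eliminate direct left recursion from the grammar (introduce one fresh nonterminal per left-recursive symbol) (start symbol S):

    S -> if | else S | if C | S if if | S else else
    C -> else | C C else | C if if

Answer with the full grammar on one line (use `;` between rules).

S -> if S' | else S S' | if C S'; C -> else C'; S' -> if if S' | else else S' | ε; C' -> C else C' | if if C' | ε

S, C are directly left-recursive.
For S: α = {if if, else else}, β = {if, else S, if C}. Rewrite as S → β S' and S' → α S' | ε.
For C: α = {C else, if if}, β = {else}. Rewrite as C → β C' and C' → α C' | ε.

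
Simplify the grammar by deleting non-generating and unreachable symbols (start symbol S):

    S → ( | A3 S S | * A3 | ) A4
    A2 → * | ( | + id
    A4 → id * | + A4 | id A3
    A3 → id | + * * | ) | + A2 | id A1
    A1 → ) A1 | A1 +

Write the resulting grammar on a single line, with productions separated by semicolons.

S → ( | A3 S S | * A3 | ) A4; A2 → * | ( | + id; A4 → id * | + A4 | id A3; A3 → id | + * * | ) | + A2

Generating nonterminals: {A2, A3, A4, S}.
Reachable from S after that: {A2, A3, A4, S}.
Removed useless symbols: {A1} and every production mentioning them.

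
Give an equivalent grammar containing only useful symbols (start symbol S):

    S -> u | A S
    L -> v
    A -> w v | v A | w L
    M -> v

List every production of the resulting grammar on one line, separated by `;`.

Generating nonterminals: {A, L, M, S}.
Reachable from S after that: {A, L, S}.
Removed useless symbols: {M} and every production mentioning them.

S -> u | A S; L -> v; A -> w v | v A | w L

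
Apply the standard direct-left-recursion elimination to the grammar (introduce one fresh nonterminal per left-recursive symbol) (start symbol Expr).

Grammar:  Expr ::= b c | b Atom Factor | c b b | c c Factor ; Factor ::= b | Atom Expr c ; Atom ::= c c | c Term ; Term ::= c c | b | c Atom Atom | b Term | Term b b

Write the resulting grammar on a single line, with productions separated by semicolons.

Expr ::= b c | b Atom Factor | c b b | c c Factor; Factor ::= b | Atom Expr c; Atom ::= c c | c Term; Term ::= c c Term1 | b Term1 | c Atom Atom Term1 | b Term Term1; Term1 ::= b b Term1 | ε

Term is directly left-recursive.
For Term: α = {b b}, β = {c c, b, c Atom Atom, b Term}. Rewrite as Term → β Term1 and Term1 → α Term1 | ε.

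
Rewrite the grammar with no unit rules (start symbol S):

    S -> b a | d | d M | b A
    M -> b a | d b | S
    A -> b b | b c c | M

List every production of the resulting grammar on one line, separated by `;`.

Unit pairs: A ⇒* {M, S}; M ⇒* {S}.
For each unit pair (A, B), copy every non-unit production of B to A, then drop all unit productions.

S -> b a | d | d M | b A; M -> b a | d | d M | b A | d b; A -> b a | d | d M | b A | b b | b c c | d b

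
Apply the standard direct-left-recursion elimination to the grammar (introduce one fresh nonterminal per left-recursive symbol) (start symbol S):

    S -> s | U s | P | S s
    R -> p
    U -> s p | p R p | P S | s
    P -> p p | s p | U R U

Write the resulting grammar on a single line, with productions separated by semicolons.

Left recursion appears on S.
For S: α = {s}, β = {s, U s, P}. Rewrite as S → β S' and S' → α S' | ε.

S -> s S' | U s S' | P S'; R -> p; U -> s p | p R p | P S | s; P -> p p | s p | U R U; S' -> s S' | ε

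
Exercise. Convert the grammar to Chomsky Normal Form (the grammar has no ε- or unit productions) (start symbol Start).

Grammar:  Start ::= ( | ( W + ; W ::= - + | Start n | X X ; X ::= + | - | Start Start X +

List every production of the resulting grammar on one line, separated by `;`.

Start ::= ( | X1 Y1; W ::= X3 X2 | Start X4 | X X; X ::= + | - | Start Y2; X1 ::= (; X2 ::= +; X3 ::= -; X4 ::= n; Y1 ::= W X2; Y2 ::= Start Y3; Y3 ::= X X2

Introduce a nonterminal for each terminal appearing in a rule of length ≥ 2: X1 → (, X2 → +, X3 → -, X4 → n.
Binarize each right-hand side of length ≥ 3 by chaining fresh nonterminals (Y1, Y2, …): affected rules were Start → X1 W X2; X → Start Start X X2.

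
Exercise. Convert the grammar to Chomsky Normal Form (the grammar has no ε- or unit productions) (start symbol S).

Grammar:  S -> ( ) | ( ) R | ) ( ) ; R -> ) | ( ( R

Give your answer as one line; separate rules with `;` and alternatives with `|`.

Introduce a nonterminal for each terminal appearing in a rule of length ≥ 2: X1 → (, X2 → ).
Binarize each right-hand side of length ≥ 3 by chaining fresh nonterminals (Y1, Y2, …): affected rules were S → X1 X2 R; S → X2 X1 X2; R → X1 X1 R.

S -> X1 X2 | X1 Y1 | X2 Y2; R -> ) | X1 Y3; X1 -> (; X2 -> ); Y1 -> X2 R; Y2 -> X1 X2; Y3 -> X1 R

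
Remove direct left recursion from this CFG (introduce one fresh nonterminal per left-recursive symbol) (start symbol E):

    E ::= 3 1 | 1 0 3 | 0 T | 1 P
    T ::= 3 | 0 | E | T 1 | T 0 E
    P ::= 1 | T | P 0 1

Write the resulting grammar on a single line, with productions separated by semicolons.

E ::= 3 1 | 1 0 3 | 0 T | 1 P; T ::= 3 T' | 0 T' | E T'; P ::= 1 P' | T P'; T' ::= 1 T' | 0 E T' | ε; P' ::= 0 1 P' | ε

T, P are directly left-recursive.
For T: α = {1, 0 E}, β = {3, 0, E}. Rewrite as T → β T' and T' → α T' | ε.
For P: α = {0 1}, β = {1, T}. Rewrite as P → β P' and P' → α P' | ε.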